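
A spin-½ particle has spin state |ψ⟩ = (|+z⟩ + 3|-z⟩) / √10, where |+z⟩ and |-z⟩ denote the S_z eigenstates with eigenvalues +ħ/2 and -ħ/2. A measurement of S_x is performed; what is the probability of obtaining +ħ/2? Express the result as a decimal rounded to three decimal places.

|+x⟩ = (|+z⟩ + |-z⟩)/√2, so ⟨+x|ψ⟩ = (4) / (√2·√10).
P = |4|² / 20 = 16/20.

0.800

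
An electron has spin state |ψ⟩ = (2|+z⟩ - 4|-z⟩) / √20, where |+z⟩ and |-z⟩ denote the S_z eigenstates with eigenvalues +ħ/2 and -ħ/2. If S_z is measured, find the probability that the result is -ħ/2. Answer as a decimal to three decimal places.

The -ħ/2 outcome corresponds to |-z⟩. Its amplitude in |ψ⟩ is -4/√20.
P = |-4|² / 20 = 16/20.

0.800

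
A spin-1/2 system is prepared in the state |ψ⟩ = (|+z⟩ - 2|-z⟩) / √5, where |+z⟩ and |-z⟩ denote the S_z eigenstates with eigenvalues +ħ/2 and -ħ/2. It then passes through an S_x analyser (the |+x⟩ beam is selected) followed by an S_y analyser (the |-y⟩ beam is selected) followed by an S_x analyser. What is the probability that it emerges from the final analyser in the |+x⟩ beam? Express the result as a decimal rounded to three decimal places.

0.025

First analyser (S_x): P(|+x⟩) = |⟨+x|ψ⟩|² = 1/10.
After stage 1 the state is |+x⟩; P(|-y⟩) = |⟨-y|+x⟩|² = 1/2.
After stage 2 the state is |-y⟩; P(|+x⟩) = |⟨+x|-y⟩|² = 1/2.
Joint probability = 1/10 × 1/2 × 1/2 = 0.025.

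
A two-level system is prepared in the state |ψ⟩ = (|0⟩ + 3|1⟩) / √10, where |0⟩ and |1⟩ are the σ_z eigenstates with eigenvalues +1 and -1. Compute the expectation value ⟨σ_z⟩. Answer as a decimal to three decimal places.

-0.800

⟨σ_z⟩ = |a|² - |b|² divided by |a|²+|b|², with a, b the |0⟩, |1⟩ amplitudes.
= (1 - 9)/10 = -8/10.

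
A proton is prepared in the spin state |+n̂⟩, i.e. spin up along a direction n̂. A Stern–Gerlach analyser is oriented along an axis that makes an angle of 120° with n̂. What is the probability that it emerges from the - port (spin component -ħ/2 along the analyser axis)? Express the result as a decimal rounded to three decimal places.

0.750

For spin-½, the probability of finding spin-up along an axis at angle θ to the initial spin direction is cos²(θ/2); spin-down is sin²(θ/2).
θ = 120°, so P = sin²(60°) ≈ 0.750.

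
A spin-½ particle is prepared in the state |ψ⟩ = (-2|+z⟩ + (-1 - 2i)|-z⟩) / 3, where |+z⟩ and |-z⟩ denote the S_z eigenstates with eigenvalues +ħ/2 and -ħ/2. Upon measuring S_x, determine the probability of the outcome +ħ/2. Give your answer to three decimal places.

|+x⟩ = (|+z⟩ + |-z⟩)/√2, so ⟨+x|ψ⟩ = (-3 - 2i) / (√2·3).
P = |-3 - 2i|² / 18 = 13/18.

0.722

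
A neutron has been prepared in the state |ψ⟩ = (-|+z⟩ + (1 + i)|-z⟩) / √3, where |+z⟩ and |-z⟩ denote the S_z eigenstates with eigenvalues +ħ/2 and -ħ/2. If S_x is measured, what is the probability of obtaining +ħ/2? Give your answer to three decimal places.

|+x⟩ = (|+z⟩ + |-z⟩)/√2, so ⟨+x|ψ⟩ = (i) / (√2·√3).
P = |i|² / 6 = 1/6.

0.167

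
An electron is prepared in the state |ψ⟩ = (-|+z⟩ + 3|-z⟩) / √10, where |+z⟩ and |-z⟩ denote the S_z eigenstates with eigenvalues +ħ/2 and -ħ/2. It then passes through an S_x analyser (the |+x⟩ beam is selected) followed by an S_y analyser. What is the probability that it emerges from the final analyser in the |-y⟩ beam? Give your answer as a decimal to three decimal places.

0.100

First analyser (S_x): P(|+x⟩) = |⟨+x|ψ⟩|² = 4/20.
After stage 1 the state is |+x⟩; P(|-y⟩) = |⟨-y|+x⟩|² = 1/2.
Joint probability = 4/20 × 1/2 = 0.100.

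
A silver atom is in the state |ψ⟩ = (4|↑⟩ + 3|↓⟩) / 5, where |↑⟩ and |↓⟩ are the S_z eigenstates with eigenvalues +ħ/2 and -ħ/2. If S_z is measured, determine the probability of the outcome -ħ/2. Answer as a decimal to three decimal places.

0.360

The -ħ/2 outcome corresponds to |↓⟩. Its amplitude in |ψ⟩ is 3/5.
P = |3|² / 25 = 9/25.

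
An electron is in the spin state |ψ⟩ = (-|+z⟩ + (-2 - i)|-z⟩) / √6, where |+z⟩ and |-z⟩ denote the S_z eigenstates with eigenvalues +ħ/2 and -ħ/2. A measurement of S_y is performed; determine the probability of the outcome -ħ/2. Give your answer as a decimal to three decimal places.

|-y⟩ = (|+z⟩ - i|-z⟩)/√2, so ⟨-y|ψ⟩ = (-2i) / (√2·√6).
P = |-2i|² / 12 = 4/12.

0.333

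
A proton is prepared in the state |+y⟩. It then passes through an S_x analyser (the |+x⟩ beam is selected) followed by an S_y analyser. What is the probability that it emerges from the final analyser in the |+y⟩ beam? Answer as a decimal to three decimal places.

First analyser (S_x): from |+y⟩, P(|+x⟩) = 1/2.
After stage 1 the state is |+x⟩; P(|+y⟩) = |⟨+y|+x⟩|² = 1/2.
Joint probability = 1/2 × 1/2 = 0.250.

0.250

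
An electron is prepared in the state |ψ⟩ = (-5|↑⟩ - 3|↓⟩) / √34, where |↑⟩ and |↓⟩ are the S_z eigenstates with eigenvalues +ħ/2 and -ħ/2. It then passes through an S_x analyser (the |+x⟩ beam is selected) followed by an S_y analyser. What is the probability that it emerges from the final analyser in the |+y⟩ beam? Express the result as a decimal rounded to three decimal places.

First analyser (S_x): P(|+x⟩) = |⟨+x|ψ⟩|² = 64/68.
After stage 1 the state is |+x⟩; P(|+y⟩) = |⟨+y|+x⟩|² = 1/2.
Joint probability = 64/68 × 1/2 = 0.471.

0.471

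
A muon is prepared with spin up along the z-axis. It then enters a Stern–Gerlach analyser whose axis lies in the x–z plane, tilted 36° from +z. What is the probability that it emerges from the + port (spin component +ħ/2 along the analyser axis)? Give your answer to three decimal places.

0.905

For spin-½, the probability of finding spin-up along an axis at angle θ to the initial spin direction is cos²(θ/2); spin-down is sin²(θ/2).
θ = 36°, so P = cos²(18°) ≈ 0.905.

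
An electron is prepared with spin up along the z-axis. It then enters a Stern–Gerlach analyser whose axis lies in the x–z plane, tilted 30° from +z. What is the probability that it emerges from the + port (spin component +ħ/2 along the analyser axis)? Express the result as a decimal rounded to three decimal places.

For spin-½, the probability of finding spin-up along an axis at angle θ to the initial spin direction is cos²(θ/2); spin-down is sin²(θ/2).
θ = 30°, so P = cos²(15°) ≈ 0.933.

0.933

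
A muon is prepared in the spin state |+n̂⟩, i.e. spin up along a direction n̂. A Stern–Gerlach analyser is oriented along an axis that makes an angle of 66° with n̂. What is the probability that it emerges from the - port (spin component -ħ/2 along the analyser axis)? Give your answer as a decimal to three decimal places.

0.297

For spin-½, the probability of finding spin-up along an axis at angle θ to the initial spin direction is cos²(θ/2); spin-down is sin²(θ/2).
θ = 66°, so P = sin²(33°) ≈ 0.297.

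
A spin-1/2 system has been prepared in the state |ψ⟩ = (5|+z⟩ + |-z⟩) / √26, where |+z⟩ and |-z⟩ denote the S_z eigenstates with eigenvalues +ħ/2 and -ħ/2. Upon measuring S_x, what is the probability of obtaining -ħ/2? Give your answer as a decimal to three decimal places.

|-x⟩ = (|+z⟩ - |-z⟩)/√2, so ⟨-x|ψ⟩ = (4) / (√2·√26).
P = |4|² / 52 = 16/52.

0.308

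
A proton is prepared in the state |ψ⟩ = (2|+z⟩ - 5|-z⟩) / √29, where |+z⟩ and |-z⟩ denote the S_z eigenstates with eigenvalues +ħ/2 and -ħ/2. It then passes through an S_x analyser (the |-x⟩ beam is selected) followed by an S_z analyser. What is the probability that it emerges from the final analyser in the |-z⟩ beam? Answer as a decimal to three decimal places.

First analyser (S_x): P(|-x⟩) = |⟨-x|ψ⟩|² = 49/58.
After stage 1 the state is |-x⟩; P(|-z⟩) = |⟨-z|-x⟩|² = 1/2.
Joint probability = 49/58 × 1/2 = 0.422.

0.422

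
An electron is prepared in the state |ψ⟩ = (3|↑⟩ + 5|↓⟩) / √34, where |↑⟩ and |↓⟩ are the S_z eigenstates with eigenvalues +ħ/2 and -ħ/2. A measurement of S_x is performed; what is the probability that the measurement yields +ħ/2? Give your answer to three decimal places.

0.941

|+x⟩ = (|↑⟩ + |↓⟩)/√2, so ⟨+x|ψ⟩ = (8) / (√2·√34).
P = |8|² / 68 = 64/68.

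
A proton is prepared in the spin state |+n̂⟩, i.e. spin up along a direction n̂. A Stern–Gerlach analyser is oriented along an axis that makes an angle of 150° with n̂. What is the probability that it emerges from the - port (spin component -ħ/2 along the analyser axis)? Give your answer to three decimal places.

For spin-½, the probability of finding spin-up along an axis at angle θ to the initial spin direction is cos²(θ/2); spin-down is sin²(θ/2).
θ = 150°, so P = sin²(75°) ≈ 0.933.

0.933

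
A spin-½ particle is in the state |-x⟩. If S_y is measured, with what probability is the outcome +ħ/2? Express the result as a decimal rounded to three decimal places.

0.500

In the S_z basis, |-x⟩ = (|↑⟩ - |↓⟩)/√2 and |+y⟩ = (|↑⟩ + i|↓⟩)/√2.
|⟨+y|-x⟩|² = 1/2.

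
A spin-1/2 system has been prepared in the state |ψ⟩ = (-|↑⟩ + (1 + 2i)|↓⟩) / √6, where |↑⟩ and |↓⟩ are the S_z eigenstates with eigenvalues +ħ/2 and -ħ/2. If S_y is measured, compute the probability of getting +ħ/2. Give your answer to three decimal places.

|+y⟩ = (|↑⟩ + i|↓⟩)/√2, so ⟨+y|ψ⟩ = (1 - i) / (√2·√6).
P = |1 - i|² / 12 = 2/12.

0.167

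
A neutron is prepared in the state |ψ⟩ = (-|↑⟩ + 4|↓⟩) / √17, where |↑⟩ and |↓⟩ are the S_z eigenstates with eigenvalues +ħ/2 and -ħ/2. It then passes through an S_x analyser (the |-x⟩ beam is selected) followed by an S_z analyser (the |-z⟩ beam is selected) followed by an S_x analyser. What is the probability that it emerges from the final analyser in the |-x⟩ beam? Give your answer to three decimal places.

0.184

First analyser (S_x): P(|-x⟩) = |⟨-x|ψ⟩|² = 25/34.
After stage 1 the state is |-x⟩; P(|-z⟩) = |⟨-z|-x⟩|² = 1/2.
After stage 2 the state is |-z⟩; P(|-x⟩) = |⟨-x|-z⟩|² = 1/2.
Joint probability = 25/34 × 1/2 × 1/2 = 0.184.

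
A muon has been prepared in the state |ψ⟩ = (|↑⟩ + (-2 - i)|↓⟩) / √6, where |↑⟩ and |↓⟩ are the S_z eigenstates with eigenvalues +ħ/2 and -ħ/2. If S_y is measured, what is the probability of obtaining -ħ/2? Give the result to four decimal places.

0.6667

|-y⟩ = (|↑⟩ - i|↓⟩)/√2, so ⟨-y|ψ⟩ = (2 - 2i) / (√2·√6).
P = |2 - 2i|² / 12 = 8/12.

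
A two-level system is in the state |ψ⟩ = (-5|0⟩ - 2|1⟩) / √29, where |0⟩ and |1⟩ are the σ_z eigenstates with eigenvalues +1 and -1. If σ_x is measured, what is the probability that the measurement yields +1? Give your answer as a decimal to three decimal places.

0.845

|+x⟩ = (|0⟩ + |1⟩)/√2, so ⟨+x|ψ⟩ = (-7) / (√2·√29).
P = |-7|² / 58 = 49/58.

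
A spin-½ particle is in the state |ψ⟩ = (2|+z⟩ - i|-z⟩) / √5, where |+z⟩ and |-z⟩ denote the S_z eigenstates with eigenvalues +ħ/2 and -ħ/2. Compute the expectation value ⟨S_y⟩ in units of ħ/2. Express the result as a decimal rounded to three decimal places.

⟨σ_y⟩ = 2 Im(a* b)/(|a|²+|b|²) with a = 2, b = -i.
a* b = -2i, so ⟨σ_y⟩ = -4/5.
⟨S_y⟩ = (ħ/2)·⟨σ_y⟩.

-0.800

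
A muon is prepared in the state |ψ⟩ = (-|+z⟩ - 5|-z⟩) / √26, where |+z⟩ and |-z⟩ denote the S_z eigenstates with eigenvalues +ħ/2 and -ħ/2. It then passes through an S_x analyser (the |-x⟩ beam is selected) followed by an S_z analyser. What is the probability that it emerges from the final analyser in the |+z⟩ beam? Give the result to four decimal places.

First analyser (S_x): P(|-x⟩) = |⟨-x|ψ⟩|² = 16/52.
After stage 1 the state is |-x⟩; P(|+z⟩) = |⟨+z|-x⟩|² = 1/2.
Joint probability = 16/52 × 1/2 = 0.1538.

0.1538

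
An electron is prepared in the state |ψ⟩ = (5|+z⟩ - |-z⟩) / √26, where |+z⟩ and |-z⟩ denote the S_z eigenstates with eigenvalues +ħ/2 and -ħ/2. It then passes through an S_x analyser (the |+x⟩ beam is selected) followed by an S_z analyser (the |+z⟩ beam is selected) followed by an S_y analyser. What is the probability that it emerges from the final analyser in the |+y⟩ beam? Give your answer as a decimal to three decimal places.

First analyser (S_x): P(|+x⟩) = |⟨+x|ψ⟩|² = 16/52.
After stage 1 the state is |+x⟩; P(|+z⟩) = |⟨+z|+x⟩|² = 1/2.
After stage 2 the state is |+z⟩; P(|+y⟩) = |⟨+y|+z⟩|² = 1/2.
Joint probability = 16/52 × 1/2 × 1/2 = 0.077.

0.077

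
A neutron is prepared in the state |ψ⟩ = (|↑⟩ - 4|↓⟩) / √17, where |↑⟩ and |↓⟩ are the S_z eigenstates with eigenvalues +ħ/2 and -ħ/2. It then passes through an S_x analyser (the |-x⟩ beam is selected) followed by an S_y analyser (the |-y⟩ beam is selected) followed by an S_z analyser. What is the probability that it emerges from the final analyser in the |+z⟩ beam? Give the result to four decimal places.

First analyser (S_x): P(|-x⟩) = |⟨-x|ψ⟩|² = 25/34.
After stage 1 the state is |-x⟩; P(|-y⟩) = |⟨-y|-x⟩|² = 1/2.
After stage 2 the state is |-y⟩; P(|+z⟩) = |⟨+z|-y⟩|² = 1/2.
Joint probability = 25/34 × 1/2 × 1/2 = 0.1838.

0.1838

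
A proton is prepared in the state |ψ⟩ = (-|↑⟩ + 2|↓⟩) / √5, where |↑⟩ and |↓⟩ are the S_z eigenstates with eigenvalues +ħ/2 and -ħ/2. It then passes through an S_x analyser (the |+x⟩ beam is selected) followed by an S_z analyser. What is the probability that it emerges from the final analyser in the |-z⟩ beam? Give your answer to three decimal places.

First analyser (S_x): P(|+x⟩) = |⟨+x|ψ⟩|² = 1/10.
After stage 1 the state is |+x⟩; P(|-z⟩) = |⟨-z|+x⟩|² = 1/2.
Joint probability = 1/10 × 1/2 = 0.050.

0.050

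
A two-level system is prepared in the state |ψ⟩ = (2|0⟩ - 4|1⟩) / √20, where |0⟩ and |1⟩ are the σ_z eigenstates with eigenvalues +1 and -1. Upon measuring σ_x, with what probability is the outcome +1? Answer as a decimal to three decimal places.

0.100

|+x⟩ = (|0⟩ + |1⟩)/√2, so ⟨+x|ψ⟩ = (-2) / (√2·√20).
P = |-2|² / 40 = 4/40.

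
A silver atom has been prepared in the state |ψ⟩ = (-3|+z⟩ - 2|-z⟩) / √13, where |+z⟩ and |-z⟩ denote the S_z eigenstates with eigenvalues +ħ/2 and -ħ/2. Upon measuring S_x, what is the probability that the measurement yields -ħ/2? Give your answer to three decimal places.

|-x⟩ = (|+z⟩ - |-z⟩)/√2, so ⟨-x|ψ⟩ = (-1) / (√2·√13).
P = |-1|² / 26 = 1/26.

0.038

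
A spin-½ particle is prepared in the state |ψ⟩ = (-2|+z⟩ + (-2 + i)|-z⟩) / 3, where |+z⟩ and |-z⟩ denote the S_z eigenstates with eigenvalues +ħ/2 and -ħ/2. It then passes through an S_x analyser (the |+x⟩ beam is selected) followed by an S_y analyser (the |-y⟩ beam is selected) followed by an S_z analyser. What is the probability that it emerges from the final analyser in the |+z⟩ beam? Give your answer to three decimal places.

0.236

First analyser (S_x): P(|+x⟩) = |⟨+x|ψ⟩|² = 17/18.
After stage 1 the state is |+x⟩; P(|-y⟩) = |⟨-y|+x⟩|² = 1/2.
After stage 2 the state is |-y⟩; P(|+z⟩) = |⟨+z|-y⟩|² = 1/2.
Joint probability = 17/18 × 1/2 × 1/2 = 0.236.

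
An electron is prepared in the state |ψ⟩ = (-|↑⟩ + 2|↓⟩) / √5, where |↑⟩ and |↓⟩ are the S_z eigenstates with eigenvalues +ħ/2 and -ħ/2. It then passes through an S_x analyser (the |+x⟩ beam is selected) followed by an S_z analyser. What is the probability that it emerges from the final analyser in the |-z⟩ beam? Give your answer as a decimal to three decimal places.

First analyser (S_x): P(|+x⟩) = |⟨+x|ψ⟩|² = 1/10.
After stage 1 the state is |+x⟩; P(|-z⟩) = |⟨-z|+x⟩|² = 1/2.
Joint probability = 1/10 × 1/2 = 0.050.

0.050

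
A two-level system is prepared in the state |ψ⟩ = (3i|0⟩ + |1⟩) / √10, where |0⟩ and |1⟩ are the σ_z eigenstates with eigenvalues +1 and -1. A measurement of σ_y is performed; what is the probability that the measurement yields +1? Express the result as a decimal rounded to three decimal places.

0.200

|+y⟩ = (|0⟩ + i|1⟩)/√2, so ⟨+y|ψ⟩ = (2i) / (√2·√10).
P = |2i|² / 20 = 4/20.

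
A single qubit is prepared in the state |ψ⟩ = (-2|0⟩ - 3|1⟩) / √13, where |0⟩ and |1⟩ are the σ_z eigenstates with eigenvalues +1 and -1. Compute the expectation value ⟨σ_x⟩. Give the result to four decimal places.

0.9231

⟨σ_x⟩ = 2 Re(a* b)/(|a|²+|b|²) with a = -2, b = -3.
a* b = 6, so ⟨σ_x⟩ = 12/13.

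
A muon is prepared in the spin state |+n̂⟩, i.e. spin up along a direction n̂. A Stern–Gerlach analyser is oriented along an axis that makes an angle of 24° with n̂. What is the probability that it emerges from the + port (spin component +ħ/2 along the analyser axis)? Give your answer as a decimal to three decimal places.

0.957

For spin-½, the probability of finding spin-up along an axis at angle θ to the initial spin direction is cos²(θ/2); spin-down is sin²(θ/2).
θ = 24°, so P = cos²(12°) ≈ 0.957.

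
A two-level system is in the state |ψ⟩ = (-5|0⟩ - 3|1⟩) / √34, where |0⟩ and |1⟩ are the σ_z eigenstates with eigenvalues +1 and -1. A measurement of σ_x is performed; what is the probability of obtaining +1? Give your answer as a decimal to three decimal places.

|+x⟩ = (|0⟩ + |1⟩)/√2, so ⟨+x|ψ⟩ = (-8) / (√2·√34).
P = |-8|² / 68 = 64/68.

0.941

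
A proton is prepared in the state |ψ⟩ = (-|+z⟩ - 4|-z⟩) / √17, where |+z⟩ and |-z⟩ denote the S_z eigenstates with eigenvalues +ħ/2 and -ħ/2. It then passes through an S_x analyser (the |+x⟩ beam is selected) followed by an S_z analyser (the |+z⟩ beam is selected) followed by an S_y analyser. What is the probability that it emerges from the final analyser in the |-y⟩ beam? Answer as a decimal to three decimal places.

First analyser (S_x): P(|+x⟩) = |⟨+x|ψ⟩|² = 25/34.
After stage 1 the state is |+x⟩; P(|+z⟩) = |⟨+z|+x⟩|² = 1/2.
After stage 2 the state is |+z⟩; P(|-y⟩) = |⟨-y|+z⟩|² = 1/2.
Joint probability = 25/34 × 1/2 × 1/2 = 0.184.

0.184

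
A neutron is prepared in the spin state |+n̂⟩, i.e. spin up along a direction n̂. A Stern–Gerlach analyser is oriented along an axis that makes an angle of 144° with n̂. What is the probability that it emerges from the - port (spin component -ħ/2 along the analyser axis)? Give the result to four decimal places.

For spin-½, the probability of finding spin-up along an axis at angle θ to the initial spin direction is cos²(θ/2); spin-down is sin²(θ/2).
θ = 144°, so P = sin²(72°) ≈ 0.9045.

0.9045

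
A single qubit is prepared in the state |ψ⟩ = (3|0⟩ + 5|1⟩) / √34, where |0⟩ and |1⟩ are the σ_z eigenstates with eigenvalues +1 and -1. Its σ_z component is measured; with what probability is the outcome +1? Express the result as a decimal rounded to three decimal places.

The +1 outcome corresponds to |0⟩. Its amplitude in |ψ⟩ is 3/√34.
P = |3|² / 34 = 9/34.

0.265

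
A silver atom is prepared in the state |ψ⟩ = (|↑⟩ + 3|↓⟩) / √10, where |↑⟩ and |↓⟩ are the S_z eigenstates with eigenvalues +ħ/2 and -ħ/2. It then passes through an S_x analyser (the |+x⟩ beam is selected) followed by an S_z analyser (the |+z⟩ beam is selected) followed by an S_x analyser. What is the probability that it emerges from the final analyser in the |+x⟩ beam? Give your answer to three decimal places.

First analyser (S_x): P(|+x⟩) = |⟨+x|ψ⟩|² = 16/20.
After stage 1 the state is |+x⟩; P(|+z⟩) = |⟨+z|+x⟩|² = 1/2.
After stage 2 the state is |+z⟩; P(|+x⟩) = |⟨+x|+z⟩|² = 1/2.
Joint probability = 16/20 × 1/2 × 1/2 = 0.200.

0.200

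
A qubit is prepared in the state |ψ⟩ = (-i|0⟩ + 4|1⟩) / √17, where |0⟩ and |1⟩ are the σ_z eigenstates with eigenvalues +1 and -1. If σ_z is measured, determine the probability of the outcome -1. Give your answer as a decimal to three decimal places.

0.941

The -1 outcome corresponds to |1⟩. Its amplitude in |ψ⟩ is 4/√17.
P = |4|² / 17 = 16/17.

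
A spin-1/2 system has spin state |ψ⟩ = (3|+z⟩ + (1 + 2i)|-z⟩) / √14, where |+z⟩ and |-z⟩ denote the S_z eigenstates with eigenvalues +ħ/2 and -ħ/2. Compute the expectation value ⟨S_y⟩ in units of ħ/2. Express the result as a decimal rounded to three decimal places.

⟨σ_y⟩ = 2 Im(a* b)/(|a|²+|b|²) with a = 3, b = (1 + 2i).
a* b = (3 + 6i), so ⟨σ_y⟩ = 12/14.
⟨S_y⟩ = (ħ/2)·⟨σ_y⟩.

0.857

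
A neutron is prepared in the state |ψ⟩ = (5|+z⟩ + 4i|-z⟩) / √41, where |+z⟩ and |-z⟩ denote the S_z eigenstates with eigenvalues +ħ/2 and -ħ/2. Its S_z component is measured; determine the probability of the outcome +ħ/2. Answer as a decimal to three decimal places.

0.610

The +ħ/2 outcome corresponds to |+z⟩. Its amplitude in |ψ⟩ is 5/√41.
P = |5|² / 41 = 25/41.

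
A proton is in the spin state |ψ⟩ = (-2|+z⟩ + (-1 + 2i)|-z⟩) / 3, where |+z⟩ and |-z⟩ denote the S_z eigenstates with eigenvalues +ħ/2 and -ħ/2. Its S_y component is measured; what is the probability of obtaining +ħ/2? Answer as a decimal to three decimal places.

0.056

|+y⟩ = (|+z⟩ + i|-z⟩)/√2, so ⟨+y|ψ⟩ = (i) / (√2·3).
P = |i|² / 18 = 1/18.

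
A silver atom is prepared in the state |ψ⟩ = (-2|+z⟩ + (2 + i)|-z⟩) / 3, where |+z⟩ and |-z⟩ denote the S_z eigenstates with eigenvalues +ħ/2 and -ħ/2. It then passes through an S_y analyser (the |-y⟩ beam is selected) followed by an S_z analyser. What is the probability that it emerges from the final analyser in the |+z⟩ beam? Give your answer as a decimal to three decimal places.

0.361

First analyser (S_y): P(|-y⟩) = |⟨-y|ψ⟩|² = 13/18.
After stage 1 the state is |-y⟩; P(|+z⟩) = |⟨+z|-y⟩|² = 1/2.
Joint probability = 13/18 × 1/2 = 0.361.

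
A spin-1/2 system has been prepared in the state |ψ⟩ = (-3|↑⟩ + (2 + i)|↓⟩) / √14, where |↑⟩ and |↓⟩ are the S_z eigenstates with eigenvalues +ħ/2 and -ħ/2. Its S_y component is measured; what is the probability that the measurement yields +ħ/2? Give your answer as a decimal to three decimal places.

|+y⟩ = (|↑⟩ + i|↓⟩)/√2, so ⟨+y|ψ⟩ = (-2 - 2i) / (√2·√14).
P = |-2 - 2i|² / 28 = 8/28.

0.286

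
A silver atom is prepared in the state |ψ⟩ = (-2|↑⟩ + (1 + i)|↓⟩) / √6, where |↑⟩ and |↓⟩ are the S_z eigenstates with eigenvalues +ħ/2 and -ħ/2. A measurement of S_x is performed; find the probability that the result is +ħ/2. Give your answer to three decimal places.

|+x⟩ = (|↑⟩ + |↓⟩)/√2, so ⟨+x|ψ⟩ = (-1 + i) / (√2·√6).
P = |-1 + i|² / 12 = 2/12.

0.167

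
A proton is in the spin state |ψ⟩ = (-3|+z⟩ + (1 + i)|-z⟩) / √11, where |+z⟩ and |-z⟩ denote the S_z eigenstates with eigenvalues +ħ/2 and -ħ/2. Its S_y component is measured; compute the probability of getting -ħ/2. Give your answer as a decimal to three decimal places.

0.773

|-y⟩ = (|+z⟩ - i|-z⟩)/√2, so ⟨-y|ψ⟩ = (-4 + i) / (√2·√11).
P = |-4 + i|² / 22 = 17/22.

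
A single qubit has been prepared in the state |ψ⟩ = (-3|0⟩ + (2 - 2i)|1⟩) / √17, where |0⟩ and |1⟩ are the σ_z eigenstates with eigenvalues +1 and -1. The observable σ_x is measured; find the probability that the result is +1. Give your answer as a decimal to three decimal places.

|+x⟩ = (|0⟩ + |1⟩)/√2, so ⟨+x|ψ⟩ = (-1 - 2i) / (√2·√17).
P = |-1 - 2i|² / 34 = 5/34.

0.147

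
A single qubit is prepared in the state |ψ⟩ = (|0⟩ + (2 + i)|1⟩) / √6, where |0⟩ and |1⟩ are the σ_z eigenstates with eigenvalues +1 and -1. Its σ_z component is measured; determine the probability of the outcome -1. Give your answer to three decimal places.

0.833

The -1 outcome corresponds to |1⟩. Its amplitude in |ψ⟩ is (2 + i)/√6.
P = |2 + i|² / 6 = 5/6.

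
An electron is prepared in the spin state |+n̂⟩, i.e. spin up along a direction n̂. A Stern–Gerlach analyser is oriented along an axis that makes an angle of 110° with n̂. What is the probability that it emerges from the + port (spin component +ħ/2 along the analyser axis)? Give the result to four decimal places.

For spin-½, the probability of finding spin-up along an axis at angle θ to the initial spin direction is cos²(θ/2); spin-down is sin²(θ/2).
θ = 110°, so P = cos²(55°) ≈ 0.3290.

0.3290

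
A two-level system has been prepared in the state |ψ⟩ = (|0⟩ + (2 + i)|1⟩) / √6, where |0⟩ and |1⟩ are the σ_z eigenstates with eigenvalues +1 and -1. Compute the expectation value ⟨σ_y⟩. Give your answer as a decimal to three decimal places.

0.333

⟨σ_y⟩ = 2 Im(a* b)/(|a|²+|b|²) with a = 1, b = (2 + i).
a* b = (2 + i), so ⟨σ_y⟩ = 2/6.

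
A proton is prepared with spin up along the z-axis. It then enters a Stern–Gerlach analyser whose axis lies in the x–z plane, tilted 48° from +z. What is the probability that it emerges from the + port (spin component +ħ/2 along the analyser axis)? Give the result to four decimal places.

0.8346

For spin-½, the probability of finding spin-up along an axis at angle θ to the initial spin direction is cos²(θ/2); spin-down is sin²(θ/2).
θ = 48°, so P = cos²(24°) ≈ 0.8346.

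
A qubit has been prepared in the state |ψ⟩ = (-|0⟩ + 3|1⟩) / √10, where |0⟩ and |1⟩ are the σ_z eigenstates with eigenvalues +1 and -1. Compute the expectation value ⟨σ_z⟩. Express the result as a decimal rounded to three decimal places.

-0.800

⟨σ_z⟩ = |a|² - |b|² divided by |a|²+|b|², with a, b the |0⟩, |1⟩ amplitudes.
= (1 - 9)/10 = -8/10.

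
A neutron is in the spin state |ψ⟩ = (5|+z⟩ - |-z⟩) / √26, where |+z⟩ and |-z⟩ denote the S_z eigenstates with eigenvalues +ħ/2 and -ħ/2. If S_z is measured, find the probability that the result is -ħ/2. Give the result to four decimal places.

The -ħ/2 outcome corresponds to |-z⟩. Its amplitude in |ψ⟩ is -1/√26.
P = |-1|² / 26 = 1/26.

0.0385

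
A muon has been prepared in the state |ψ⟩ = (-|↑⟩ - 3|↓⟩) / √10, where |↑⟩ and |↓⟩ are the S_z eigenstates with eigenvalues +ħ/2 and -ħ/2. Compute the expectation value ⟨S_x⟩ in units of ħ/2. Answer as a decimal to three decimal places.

⟨σ_x⟩ = 2 Re(a* b)/(|a|²+|b|²) with a = -1, b = -3.
a* b = 3, so ⟨σ_x⟩ = 6/10.
⟨S_x⟩ = (ħ/2)·⟨σ_x⟩.

0.600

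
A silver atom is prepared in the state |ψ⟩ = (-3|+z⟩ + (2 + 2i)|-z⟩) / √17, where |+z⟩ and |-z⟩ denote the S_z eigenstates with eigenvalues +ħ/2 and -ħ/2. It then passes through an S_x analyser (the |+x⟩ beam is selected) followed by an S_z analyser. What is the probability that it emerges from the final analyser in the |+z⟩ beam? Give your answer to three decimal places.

0.074

First analyser (S_x): P(|+x⟩) = |⟨+x|ψ⟩|² = 5/34.
After stage 1 the state is |+x⟩; P(|+z⟩) = |⟨+z|+x⟩|² = 1/2.
Joint probability = 5/34 × 1/2 = 0.074.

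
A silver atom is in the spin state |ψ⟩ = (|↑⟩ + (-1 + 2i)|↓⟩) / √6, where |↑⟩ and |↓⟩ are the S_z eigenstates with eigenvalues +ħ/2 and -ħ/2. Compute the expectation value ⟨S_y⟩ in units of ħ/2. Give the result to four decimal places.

⟨σ_y⟩ = 2 Im(a* b)/(|a|²+|b|²) with a = 1, b = (-1 + 2i).
a* b = (-1 + 2i), so ⟨σ_y⟩ = 4/6.
⟨S_y⟩ = (ħ/2)·⟨σ_y⟩.

0.6667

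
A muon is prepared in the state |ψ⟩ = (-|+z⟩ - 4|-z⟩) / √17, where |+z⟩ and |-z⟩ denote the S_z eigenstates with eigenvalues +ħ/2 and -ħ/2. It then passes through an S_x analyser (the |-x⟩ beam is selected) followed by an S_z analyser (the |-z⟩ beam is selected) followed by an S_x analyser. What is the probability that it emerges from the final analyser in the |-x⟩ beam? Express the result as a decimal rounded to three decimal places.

0.066

First analyser (S_x): P(|-x⟩) = |⟨-x|ψ⟩|² = 9/34.
After stage 1 the state is |-x⟩; P(|-z⟩) = |⟨-z|-x⟩|² = 1/2.
After stage 2 the state is |-z⟩; P(|-x⟩) = |⟨-x|-z⟩|² = 1/2.
Joint probability = 9/34 × 1/2 × 1/2 = 0.066.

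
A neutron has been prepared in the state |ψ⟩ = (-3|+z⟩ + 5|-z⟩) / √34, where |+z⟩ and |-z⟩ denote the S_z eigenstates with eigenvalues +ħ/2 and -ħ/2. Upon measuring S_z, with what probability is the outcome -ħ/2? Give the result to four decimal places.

The -ħ/2 outcome corresponds to |-z⟩. Its amplitude in |ψ⟩ is 5/√34.
P = |5|² / 34 = 25/34.

0.7353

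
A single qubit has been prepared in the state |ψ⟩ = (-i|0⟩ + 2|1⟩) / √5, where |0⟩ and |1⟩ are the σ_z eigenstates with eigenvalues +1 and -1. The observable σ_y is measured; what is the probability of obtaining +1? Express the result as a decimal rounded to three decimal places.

|+y⟩ = (|0⟩ + i|1⟩)/√2, so ⟨+y|ψ⟩ = (-3i) / (√2·√5).
P = |-3i|² / 10 = 9/10.

0.900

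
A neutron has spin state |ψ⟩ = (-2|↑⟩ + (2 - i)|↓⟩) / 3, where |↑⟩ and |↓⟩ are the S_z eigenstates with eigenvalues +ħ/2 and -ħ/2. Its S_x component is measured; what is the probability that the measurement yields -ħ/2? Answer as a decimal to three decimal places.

0.944

|-x⟩ = (|↑⟩ - |↓⟩)/√2, so ⟨-x|ψ⟩ = (-4 + i) / (√2·3).
P = |-4 + i|² / 18 = 17/18.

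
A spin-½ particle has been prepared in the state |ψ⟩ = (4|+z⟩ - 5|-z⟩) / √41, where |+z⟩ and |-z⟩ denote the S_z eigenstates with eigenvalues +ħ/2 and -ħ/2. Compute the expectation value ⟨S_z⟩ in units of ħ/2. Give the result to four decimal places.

⟨σ_z⟩ = |a|² - |b|² divided by |a|²+|b|², with a, b the |+z⟩, |-z⟩ amplitudes.
= (16 - 25)/41 = -9/41.
⟨S_z⟩ = (ħ/2)·⟨σ_z⟩.

-0.2195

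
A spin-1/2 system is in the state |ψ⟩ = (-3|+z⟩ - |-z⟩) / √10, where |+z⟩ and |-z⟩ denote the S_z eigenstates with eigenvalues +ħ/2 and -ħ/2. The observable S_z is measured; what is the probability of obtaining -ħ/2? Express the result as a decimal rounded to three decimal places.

0.100

The -ħ/2 outcome corresponds to |-z⟩. Its amplitude in |ψ⟩ is -1/√10.
P = |-1|² / 10 = 1/10.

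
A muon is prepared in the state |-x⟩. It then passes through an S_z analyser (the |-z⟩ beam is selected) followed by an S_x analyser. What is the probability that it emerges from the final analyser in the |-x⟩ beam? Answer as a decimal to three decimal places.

First analyser (S_z): from |-x⟩, P(|-z⟩) = 1/2.
After stage 1 the state is |-z⟩; P(|-x⟩) = |⟨-x|-z⟩|² = 1/2.
Joint probability = 1/2 × 1/2 = 0.250.

0.250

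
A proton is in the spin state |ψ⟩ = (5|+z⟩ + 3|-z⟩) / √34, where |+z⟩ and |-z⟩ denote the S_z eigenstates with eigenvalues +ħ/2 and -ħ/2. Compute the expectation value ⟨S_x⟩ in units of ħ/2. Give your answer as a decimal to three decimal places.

⟨σ_x⟩ = 2 Re(a* b)/(|a|²+|b|²) with a = 5, b = 3.
a* b = 15, so ⟨σ_x⟩ = 30/34.
⟨S_x⟩ = (ħ/2)·⟨σ_x⟩.

0.882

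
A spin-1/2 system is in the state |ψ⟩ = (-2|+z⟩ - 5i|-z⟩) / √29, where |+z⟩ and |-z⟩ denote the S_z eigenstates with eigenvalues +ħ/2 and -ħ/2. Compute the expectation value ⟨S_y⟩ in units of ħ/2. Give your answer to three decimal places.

⟨σ_y⟩ = 2 Im(a* b)/(|a|²+|b|²) with a = -2, b = -5i.
a* b = 10i, so ⟨σ_y⟩ = 20/29.
⟨S_y⟩ = (ħ/2)·⟨σ_y⟩.

0.690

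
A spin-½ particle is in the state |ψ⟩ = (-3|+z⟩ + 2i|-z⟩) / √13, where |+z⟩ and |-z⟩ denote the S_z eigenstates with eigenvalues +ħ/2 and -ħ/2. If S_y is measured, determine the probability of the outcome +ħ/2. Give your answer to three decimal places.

0.038

|+y⟩ = (|+z⟩ + i|-z⟩)/√2, so ⟨+y|ψ⟩ = (-1) / (√2·√13).
P = |-1|² / 26 = 1/26.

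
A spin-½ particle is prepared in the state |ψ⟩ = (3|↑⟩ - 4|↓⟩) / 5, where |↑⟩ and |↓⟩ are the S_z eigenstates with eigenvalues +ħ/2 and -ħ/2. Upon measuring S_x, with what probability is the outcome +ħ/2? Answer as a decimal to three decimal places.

0.020

|+x⟩ = (|↑⟩ + |↓⟩)/√2, so ⟨+x|ψ⟩ = (-1) / (√2·5).
P = |-1|² / 50 = 1/50.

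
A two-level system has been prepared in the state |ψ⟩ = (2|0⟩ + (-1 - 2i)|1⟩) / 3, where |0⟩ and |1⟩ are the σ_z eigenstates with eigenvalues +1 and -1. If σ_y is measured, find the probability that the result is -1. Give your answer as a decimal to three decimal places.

0.944

|-y⟩ = (|0⟩ - i|1⟩)/√2, so ⟨-y|ψ⟩ = (4 - i) / (√2·3).
P = |4 - i|² / 18 = 17/18.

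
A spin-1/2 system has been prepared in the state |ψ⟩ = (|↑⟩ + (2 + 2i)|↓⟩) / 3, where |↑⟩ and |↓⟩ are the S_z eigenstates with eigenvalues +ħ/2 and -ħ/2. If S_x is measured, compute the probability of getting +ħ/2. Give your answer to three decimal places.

|+x⟩ = (|↑⟩ + |↓⟩)/√2, so ⟨+x|ψ⟩ = (3 + 2i) / (√2·3).
P = |3 + 2i|² / 18 = 13/18.

0.722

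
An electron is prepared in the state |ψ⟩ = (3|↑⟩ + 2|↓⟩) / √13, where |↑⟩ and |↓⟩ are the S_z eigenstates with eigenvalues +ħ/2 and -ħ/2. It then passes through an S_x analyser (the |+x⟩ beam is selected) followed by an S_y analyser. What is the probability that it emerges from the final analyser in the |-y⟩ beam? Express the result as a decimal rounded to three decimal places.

0.481

First analyser (S_x): P(|+x⟩) = |⟨+x|ψ⟩|² = 25/26.
After stage 1 the state is |+x⟩; P(|-y⟩) = |⟨-y|+x⟩|² = 1/2.
Joint probability = 25/26 × 1/2 = 0.481.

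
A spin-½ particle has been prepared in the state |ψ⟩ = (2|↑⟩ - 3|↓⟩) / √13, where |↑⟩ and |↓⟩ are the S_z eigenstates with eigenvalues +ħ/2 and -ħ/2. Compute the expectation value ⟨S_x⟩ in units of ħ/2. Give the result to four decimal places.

⟨σ_x⟩ = 2 Re(a* b)/(|a|²+|b|²) with a = 2, b = -3.
a* b = -6, so ⟨σ_x⟩ = -12/13.
⟨S_x⟩ = (ħ/2)·⟨σ_x⟩.

-0.9231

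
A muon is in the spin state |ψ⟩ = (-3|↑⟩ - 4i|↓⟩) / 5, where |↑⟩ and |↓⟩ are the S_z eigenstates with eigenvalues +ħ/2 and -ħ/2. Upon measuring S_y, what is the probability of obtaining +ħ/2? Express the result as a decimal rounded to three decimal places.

0.980

|+y⟩ = (|↑⟩ + i|↓⟩)/√2, so ⟨+y|ψ⟩ = (-7) / (√2·5).
P = |-7|² / 50 = 49/50.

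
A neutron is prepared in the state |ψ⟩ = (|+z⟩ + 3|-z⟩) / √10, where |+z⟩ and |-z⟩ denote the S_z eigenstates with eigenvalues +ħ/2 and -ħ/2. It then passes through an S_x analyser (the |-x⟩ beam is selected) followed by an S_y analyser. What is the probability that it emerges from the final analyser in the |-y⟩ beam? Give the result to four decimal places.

First analyser (S_x): P(|-x⟩) = |⟨-x|ψ⟩|² = 4/20.
After stage 1 the state is |-x⟩; P(|-y⟩) = |⟨-y|-x⟩|² = 1/2.
Joint probability = 4/20 × 1/2 = 0.1000.

0.1000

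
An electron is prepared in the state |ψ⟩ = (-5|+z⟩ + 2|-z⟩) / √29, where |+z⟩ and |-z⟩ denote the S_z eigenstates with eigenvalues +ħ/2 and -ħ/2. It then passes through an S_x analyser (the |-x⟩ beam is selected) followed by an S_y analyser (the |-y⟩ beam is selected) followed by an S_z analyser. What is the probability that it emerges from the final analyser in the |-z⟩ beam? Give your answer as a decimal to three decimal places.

0.211

First analyser (S_x): P(|-x⟩) = |⟨-x|ψ⟩|² = 49/58.
After stage 1 the state is |-x⟩; P(|-y⟩) = |⟨-y|-x⟩|² = 1/2.
After stage 2 the state is |-y⟩; P(|-z⟩) = |⟨-z|-y⟩|² = 1/2.
Joint probability = 49/58 × 1/2 × 1/2 = 0.211.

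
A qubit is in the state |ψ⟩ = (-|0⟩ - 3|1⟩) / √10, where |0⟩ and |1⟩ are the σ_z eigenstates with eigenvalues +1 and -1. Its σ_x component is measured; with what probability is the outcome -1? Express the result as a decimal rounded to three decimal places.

0.200

|-x⟩ = (|0⟩ - |1⟩)/√2, so ⟨-x|ψ⟩ = (2) / (√2·√10).
P = |2|² / 20 = 4/20.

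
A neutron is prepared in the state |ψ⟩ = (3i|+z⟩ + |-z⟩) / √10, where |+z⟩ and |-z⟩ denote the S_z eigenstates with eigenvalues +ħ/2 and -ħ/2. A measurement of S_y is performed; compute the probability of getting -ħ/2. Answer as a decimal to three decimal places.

0.800

|-y⟩ = (|+z⟩ - i|-z⟩)/√2, so ⟨-y|ψ⟩ = (4i) / (√2·√10).
P = |4i|² / 20 = 16/20.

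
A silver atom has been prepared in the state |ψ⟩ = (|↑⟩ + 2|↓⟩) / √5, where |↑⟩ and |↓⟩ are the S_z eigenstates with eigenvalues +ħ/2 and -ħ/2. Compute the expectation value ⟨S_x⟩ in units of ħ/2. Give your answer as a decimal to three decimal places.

0.800

⟨σ_x⟩ = 2 Re(a* b)/(|a|²+|b|²) with a = 1, b = 2.
a* b = 2, so ⟨σ_x⟩ = 4/5.
⟨S_x⟩ = (ħ/2)·⟨σ_x⟩.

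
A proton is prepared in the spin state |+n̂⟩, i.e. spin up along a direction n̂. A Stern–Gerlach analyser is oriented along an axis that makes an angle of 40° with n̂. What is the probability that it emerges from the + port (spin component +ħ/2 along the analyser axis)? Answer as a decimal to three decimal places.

0.883

For spin-½, the probability of finding spin-up along an axis at angle θ to the initial spin direction is cos²(θ/2); spin-down is sin²(θ/2).
θ = 40°, so P = cos²(20°) ≈ 0.883.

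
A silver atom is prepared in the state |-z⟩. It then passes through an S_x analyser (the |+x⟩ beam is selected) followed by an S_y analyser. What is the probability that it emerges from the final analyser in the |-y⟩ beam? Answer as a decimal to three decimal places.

First analyser (S_x): from |-z⟩, P(|+x⟩) = 1/2.
After stage 1 the state is |+x⟩; P(|-y⟩) = |⟨-y|+x⟩|² = 1/2.
Joint probability = 1/2 × 1/2 = 0.250.

0.250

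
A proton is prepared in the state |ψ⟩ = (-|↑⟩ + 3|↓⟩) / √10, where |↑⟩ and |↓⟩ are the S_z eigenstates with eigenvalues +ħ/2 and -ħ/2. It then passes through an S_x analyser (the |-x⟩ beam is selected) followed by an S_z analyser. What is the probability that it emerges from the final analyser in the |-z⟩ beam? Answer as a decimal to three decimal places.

0.400

First analyser (S_x): P(|-x⟩) = |⟨-x|ψ⟩|² = 16/20.
After stage 1 the state is |-x⟩; P(|-z⟩) = |⟨-z|-x⟩|² = 1/2.
Joint probability = 16/20 × 1/2 = 0.400.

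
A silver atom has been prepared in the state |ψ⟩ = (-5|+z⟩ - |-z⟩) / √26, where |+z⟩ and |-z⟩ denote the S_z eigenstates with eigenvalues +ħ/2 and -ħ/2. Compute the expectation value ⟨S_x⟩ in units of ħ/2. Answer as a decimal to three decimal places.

⟨σ_x⟩ = 2 Re(a* b)/(|a|²+|b|²) with a = -5, b = -1.
a* b = 5, so ⟨σ_x⟩ = 10/26.
⟨S_x⟩ = (ħ/2)·⟨σ_x⟩.

0.385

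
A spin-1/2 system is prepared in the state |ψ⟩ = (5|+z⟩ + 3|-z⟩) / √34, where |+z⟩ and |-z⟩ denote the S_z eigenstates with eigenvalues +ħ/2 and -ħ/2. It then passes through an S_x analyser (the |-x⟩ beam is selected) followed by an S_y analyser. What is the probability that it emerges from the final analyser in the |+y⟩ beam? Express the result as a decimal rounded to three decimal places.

First analyser (S_x): P(|-x⟩) = |⟨-x|ψ⟩|² = 4/68.
After stage 1 the state is |-x⟩; P(|+y⟩) = |⟨+y|-x⟩|² = 1/2.
Joint probability = 4/68 × 1/2 = 0.029.

0.029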